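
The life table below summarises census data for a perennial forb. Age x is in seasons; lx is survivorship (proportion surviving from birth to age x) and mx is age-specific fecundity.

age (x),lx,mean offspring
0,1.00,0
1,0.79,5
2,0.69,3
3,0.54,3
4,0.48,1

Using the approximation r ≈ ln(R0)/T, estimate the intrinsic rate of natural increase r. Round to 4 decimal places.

1.1436

R0 = Σ lx·mx = 0 + 3.95 + 2.07 + 1.62 + 0.48 = 8.12
Σ x·lx·mx = 14.87; T = 14.87/8.12 = 1.83128…
r ≈ ln(R0)/T = ln(8.12)/1.83128… = 1.143642… → 1.1436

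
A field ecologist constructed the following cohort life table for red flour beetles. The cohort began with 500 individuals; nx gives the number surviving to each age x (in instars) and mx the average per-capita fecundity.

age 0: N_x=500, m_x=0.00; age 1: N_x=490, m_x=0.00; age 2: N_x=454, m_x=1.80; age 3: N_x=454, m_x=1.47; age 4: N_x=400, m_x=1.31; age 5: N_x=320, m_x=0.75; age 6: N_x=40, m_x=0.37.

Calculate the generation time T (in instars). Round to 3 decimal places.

lx = nx/n0 = nx/500: 1, 0.98, 0.908, 0.908, 0.8, 0.64, 0.08
lx·mx: 0, 0, 1.6344, 1.33476, 1.048, 0.48, 0.0296 → R0 = 4.52676
x·lx·mx: 0, 0, 3.2688, 4.00428, 4.192, 2.4, 0.1776 → Σ = 14.04268
T = 14.04268 / 4.52676 = 3.102148… → 3.102

3.102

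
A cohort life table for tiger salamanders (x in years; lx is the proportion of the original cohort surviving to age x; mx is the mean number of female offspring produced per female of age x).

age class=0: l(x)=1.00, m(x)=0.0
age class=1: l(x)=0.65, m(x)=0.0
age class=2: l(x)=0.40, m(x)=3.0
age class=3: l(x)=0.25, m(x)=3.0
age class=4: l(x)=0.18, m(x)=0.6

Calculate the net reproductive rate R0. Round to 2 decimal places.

2.06

lx·mx by age: 0, 0, 1.2, 0.75, 0.108
R0 = Σ lx·mx = 2.058 → 2.06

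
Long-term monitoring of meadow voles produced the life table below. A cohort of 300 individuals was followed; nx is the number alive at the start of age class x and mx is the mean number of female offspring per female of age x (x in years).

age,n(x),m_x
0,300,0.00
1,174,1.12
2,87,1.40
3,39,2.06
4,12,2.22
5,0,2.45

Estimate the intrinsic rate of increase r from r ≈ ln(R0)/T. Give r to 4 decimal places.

0.1860

lx = nx/n0 = nx/300: 1, 0.58, 0.29, 0.13, 0.04, 0
R0 = Σ lx·mx = 0 + 0.6496 + 0.406 + 0.2678 + 0.0888 + 0 = 1.4122
Σ x·lx·mx = 2.6202; T = 2.6202/1.4122 = 1.8554…
r ≈ ln(R0)/T = ln(1.4122)/1.8554… = 0.186024… → 0.1860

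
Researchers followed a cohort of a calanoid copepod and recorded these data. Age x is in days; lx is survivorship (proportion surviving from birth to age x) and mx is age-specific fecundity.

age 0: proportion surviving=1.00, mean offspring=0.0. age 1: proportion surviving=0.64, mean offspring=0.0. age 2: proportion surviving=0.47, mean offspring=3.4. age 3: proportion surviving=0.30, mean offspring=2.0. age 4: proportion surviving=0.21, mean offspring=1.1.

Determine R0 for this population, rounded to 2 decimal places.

lx·mx by age: 0, 0, 1.598, 0.6, 0.231
R0 = Σ lx·mx = 2.429 → 2.43

2.43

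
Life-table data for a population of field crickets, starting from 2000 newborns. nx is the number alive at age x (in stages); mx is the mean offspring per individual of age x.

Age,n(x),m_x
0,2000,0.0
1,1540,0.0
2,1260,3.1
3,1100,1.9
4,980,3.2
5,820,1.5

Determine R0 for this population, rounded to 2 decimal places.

lx = nx/n0 = nx/2000: 1, 0.77, 0.63, 0.55, 0.49, 0.41
lx·mx by age: 0, 0, 1.953, 1.045, 1.568, 0.615
R0 = Σ lx·mx = 5.181 → 5.18

5.18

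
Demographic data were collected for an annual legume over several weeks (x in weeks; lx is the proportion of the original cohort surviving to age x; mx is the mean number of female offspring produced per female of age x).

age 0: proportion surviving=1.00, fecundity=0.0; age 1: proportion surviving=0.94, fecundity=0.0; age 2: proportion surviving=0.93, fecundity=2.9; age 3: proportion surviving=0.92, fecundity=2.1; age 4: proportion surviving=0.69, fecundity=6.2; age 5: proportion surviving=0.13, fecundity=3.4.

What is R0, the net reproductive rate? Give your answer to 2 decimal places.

lx·mx by age: 0, 0, 2.697, 1.932, 4.278, 0.442
R0 = Σ lx·mx = 9.349 → 9.35

9.35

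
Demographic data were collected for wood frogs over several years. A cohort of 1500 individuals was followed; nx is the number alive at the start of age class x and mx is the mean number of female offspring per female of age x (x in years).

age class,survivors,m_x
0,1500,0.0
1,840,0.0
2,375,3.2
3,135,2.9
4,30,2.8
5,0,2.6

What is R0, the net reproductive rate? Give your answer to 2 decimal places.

lx = nx/n0 = nx/1500: 1, 0.56, 0.25, 0.09, 0.02, 0
lx·mx by age: 0, 0, 0.8, 0.261, 0.056, 0
R0 = Σ lx·mx = 1.117 → 1.12

1.12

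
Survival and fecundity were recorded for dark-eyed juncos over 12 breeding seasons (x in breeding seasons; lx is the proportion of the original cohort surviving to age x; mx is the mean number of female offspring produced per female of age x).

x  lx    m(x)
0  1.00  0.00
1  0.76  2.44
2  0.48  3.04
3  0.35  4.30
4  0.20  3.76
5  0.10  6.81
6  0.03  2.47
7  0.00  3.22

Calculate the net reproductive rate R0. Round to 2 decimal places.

6.33

lx·mx by age: 0, 1.8544, 1.4592, 1.505, 0.752, 0.681, 0.0741, 0
R0 = Σ lx·mx = 6.3257 → 6.33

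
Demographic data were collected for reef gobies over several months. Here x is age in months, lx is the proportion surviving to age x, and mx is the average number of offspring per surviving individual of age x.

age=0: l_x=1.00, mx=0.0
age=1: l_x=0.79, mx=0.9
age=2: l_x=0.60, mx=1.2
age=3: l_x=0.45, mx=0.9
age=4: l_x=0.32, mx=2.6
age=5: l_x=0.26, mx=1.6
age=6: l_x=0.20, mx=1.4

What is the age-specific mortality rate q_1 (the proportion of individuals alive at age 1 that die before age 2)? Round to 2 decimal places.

0.24

q_1 = (l_1 − l_2) / l_1 = (0.79 − 0.6) / 0.79
     = 0.19 / 0.79 = 0.240506… → 0.24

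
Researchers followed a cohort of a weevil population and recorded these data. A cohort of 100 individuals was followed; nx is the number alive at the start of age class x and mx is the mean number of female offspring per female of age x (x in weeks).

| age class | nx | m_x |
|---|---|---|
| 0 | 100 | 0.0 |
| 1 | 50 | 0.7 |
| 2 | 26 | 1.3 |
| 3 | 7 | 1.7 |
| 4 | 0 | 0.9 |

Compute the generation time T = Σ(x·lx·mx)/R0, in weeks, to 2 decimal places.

lx = nx/n0 = nx/100: 1, 0.5, 0.26, 0.07, 0
lx·mx: 0, 0.35, 0.338, 0.119, 0 → R0 = 0.807
x·lx·mx: 0, 0.35, 0.676, 0.357, 0 → Σ = 1.383
T = 1.383 / 0.807 = 1.713755… → 1.71

1.71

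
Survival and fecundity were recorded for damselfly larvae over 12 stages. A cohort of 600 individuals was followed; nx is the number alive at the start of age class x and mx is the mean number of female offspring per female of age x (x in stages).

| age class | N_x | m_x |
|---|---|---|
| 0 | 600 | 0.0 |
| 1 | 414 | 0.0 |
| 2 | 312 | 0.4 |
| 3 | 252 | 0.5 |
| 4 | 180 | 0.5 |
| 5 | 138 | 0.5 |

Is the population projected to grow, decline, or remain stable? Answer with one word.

lx = nx/n0 = nx/600: 1, 0.69, 0.52, 0.42, 0.3, 0.23
R0 = Σ lx·mx = 0 + 0 + 0.208 + 0.21 + 0.15 + 0.115 = 0.683
R0 < 1, so the population is declining.

declining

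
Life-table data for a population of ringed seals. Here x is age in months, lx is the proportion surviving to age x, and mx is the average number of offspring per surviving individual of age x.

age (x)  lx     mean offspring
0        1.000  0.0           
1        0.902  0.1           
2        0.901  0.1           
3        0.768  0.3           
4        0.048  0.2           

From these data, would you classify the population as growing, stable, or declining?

R0 = Σ lx·mx = 0 + 0.0902 + 0.0901 + 0.2304 + 0.0096 = 0.4203
R0 < 1, so the population is declining.

declining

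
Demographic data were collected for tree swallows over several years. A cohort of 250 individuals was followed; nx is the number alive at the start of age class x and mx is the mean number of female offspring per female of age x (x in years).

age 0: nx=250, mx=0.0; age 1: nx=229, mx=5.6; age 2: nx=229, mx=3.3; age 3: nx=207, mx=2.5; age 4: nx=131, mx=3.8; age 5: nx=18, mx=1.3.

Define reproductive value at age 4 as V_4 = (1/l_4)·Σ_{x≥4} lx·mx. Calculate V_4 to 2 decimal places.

3.98

lx = nx/n0 = nx/250: 1, 0.916, 0.916, 0.828, 0.524, 0.072
lx·mx for x ≥ 4: 1.9912, 0.0936 → sum = 2.0848
V_4 = 2.0848 / l_4 = 2.0848 / 0.524 = 3.978626… → 3.98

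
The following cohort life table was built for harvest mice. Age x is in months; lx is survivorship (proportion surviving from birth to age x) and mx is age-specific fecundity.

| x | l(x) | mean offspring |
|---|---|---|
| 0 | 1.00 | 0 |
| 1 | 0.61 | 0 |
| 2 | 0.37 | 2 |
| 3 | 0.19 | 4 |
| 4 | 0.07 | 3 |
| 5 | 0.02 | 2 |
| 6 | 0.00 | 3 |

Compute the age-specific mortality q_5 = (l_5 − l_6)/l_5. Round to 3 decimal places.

1.000

q_5 = (l_5 − l_6) / l_5 = (0.02 − 0) / 0.02
     = 0.02 / 0.02 = 1 → 1.000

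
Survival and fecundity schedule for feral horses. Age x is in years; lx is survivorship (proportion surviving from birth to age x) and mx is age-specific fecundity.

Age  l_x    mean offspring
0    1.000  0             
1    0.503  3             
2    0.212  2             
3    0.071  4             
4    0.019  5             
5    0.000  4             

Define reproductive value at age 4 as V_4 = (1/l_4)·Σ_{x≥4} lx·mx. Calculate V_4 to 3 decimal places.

5.000

lx·mx for x ≥ 4: 0.095, 0 → sum = 0.095
V_4 = 0.095 / l_4 = 0.095 / 0.019 = 5 → 5.000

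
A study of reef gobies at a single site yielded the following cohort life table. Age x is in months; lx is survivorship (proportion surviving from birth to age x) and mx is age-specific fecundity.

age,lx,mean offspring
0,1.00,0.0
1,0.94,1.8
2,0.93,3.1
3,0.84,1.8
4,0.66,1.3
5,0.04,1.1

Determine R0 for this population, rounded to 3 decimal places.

lx·mx by age: 0, 1.692, 2.883, 1.512, 0.858, 0.044
R0 = Σ lx·mx = 6.989 → 6.989

6.989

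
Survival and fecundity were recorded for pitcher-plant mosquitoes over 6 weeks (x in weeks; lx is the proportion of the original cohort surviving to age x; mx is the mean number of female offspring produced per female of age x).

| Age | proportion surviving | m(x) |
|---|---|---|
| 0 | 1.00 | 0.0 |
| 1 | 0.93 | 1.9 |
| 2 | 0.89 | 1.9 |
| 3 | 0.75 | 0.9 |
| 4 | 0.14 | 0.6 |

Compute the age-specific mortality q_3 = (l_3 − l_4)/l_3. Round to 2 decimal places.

q_3 = (l_3 − l_4) / l_3 = (0.75 − 0.14) / 0.75
     = 0.61 / 0.75 = 0.813333… → 0.81

0.81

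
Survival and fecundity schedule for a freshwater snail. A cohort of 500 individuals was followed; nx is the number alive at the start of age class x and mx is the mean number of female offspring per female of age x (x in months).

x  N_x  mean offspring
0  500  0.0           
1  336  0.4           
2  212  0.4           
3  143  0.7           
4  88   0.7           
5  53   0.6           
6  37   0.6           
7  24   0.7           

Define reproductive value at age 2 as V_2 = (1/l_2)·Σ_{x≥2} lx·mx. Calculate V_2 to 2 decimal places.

1.50

lx = nx/n0 = nx/500: 1, 0.672, 0.424, 0.286, 0.176, 0.106, 0.074, 0.048
lx·mx for x ≥ 2: 0.1696, 0.2002, 0.1232, 0.0636, 0.0444, 0.0336 → sum = 0.6346
V_2 = 0.6346 / l_2 = 0.6346 / 0.424 = 1.496698… → 1.50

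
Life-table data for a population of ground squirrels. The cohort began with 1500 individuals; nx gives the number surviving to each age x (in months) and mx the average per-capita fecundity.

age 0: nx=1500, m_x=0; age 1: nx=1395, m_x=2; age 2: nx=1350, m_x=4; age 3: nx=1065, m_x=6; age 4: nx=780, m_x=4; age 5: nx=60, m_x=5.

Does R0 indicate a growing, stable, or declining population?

growing

lx = nx/n0 = nx/1500: 1, 0.93, 0.9, 0.71, 0.52, 0.04
R0 = Σ lx·mx = 0 + 1.86 + 3.6 + 4.26 + 2.08 + 0.2 = 12
R0 > 1, so the population is growing.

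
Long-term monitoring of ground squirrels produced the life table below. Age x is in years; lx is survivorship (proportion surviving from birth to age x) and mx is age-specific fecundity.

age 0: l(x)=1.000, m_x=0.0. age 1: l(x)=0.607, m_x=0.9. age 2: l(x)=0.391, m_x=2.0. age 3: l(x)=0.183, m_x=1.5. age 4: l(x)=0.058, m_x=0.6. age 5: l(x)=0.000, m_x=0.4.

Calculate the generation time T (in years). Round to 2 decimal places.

lx·mx: 0, 0.5463, 0.782, 0.2745, 0.0348, 0 → R0 = 1.6376
x·lx·mx: 0, 0.5463, 1.564, 0.8235, 0.1392, 0 → Σ = 3.073
T = 3.073 / 1.6376 = 1.876527… → 1.88

1.88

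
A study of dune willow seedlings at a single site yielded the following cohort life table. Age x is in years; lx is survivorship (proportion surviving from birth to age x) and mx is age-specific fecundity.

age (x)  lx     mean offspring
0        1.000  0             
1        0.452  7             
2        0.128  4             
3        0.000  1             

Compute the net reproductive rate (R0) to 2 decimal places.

lx·mx by age: 0, 3.164, 0.512, 0
R0 = Σ lx·mx = 3.676 → 3.68

3.68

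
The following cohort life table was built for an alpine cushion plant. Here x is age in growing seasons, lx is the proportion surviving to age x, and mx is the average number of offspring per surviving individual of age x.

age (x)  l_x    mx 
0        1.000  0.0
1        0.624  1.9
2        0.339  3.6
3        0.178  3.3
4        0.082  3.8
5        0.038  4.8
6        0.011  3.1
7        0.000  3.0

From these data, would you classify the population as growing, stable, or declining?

growing

R0 = Σ lx·mx = 0 + 1.1856 + 1.2204 + 0.5874 + 0.3116 + 0.1824 + 0.0341 + 0 = 3.5215
R0 > 1, so the population is growing.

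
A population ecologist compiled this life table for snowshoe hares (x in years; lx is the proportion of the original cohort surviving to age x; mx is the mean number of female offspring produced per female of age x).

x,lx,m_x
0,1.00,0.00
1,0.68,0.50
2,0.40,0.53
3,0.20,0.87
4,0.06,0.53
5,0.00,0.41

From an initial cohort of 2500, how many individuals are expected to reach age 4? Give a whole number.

150

Expected survivors = N0 · l_4 = 2500 × 0.06 = 150 → 150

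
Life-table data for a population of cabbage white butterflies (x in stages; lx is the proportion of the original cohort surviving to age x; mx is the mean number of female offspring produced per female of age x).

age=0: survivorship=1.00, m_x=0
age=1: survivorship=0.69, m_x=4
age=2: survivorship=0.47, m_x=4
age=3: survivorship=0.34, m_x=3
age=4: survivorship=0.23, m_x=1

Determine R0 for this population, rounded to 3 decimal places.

lx·mx by age: 0, 2.76, 1.88, 1.02, 0.23
R0 = Σ lx·mx = 5.89 → 5.890

5.890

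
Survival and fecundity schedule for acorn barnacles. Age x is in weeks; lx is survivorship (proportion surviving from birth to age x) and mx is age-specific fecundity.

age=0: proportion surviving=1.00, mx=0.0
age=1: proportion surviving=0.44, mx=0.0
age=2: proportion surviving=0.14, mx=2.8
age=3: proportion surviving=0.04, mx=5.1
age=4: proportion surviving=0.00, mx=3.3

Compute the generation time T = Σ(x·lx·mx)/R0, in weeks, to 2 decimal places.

lx·mx: 0, 0, 0.392, 0.204, 0 → R0 = 0.596
x·lx·mx: 0, 0, 0.784, 0.612, 0 → Σ = 1.396
T = 1.396 / 0.596 = 2.342282… → 2.34

2.34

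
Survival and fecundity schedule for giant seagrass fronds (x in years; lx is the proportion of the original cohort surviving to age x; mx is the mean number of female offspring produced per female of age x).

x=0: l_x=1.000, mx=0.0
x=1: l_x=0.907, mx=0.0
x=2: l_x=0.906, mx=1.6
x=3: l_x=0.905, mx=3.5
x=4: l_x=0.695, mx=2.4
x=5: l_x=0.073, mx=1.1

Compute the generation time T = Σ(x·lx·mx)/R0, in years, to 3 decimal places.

lx·mx: 0, 0, 1.4496, 3.1675, 1.668, 0.0803 → R0 = 6.3654
x·lx·mx: 0, 0, 2.8992, 9.5025, 6.672, 0.4015 → Σ = 19.4752
T = 19.4752 / 6.3654 = 3.059541… → 3.060

3.060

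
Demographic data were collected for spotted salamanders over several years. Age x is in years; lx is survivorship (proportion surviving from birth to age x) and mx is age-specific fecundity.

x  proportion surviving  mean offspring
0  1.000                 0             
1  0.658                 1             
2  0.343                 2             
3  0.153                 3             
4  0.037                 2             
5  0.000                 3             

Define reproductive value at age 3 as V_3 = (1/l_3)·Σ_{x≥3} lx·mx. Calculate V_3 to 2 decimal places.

3.48

lx·mx for x ≥ 3: 0.459, 0.074, 0 → sum = 0.533
V_3 = 0.533 / l_3 = 0.533 / 0.153 = 3.48366… → 3.48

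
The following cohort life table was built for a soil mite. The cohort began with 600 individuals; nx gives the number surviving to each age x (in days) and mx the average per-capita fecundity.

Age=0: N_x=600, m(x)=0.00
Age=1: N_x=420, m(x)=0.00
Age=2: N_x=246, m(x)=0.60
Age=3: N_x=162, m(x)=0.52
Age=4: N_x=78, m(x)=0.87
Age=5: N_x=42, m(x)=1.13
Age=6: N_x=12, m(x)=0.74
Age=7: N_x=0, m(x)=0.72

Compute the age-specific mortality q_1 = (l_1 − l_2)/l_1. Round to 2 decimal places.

lx = nx/n0 = nx/600: 1, 0.7, 0.41, 0.27, 0.13, 0.07, 0.02, 0
q_1 = (l_1 − l_2) / l_1 = (0.7 − 0.41) / 0.7
     = 0.29 / 0.7 = 0.414286… → 0.41

0.41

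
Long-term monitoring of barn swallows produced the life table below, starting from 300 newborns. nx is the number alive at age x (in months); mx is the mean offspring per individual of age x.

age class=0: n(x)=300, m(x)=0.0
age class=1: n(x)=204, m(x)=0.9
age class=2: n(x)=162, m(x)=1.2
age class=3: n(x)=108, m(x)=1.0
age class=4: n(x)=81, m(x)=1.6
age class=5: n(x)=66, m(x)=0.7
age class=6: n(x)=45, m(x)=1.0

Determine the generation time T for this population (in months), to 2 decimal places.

lx = nx/n0 = nx/300: 1, 0.68, 0.54, 0.36, 0.27, 0.22, 0.15
lx·mx: 0, 0.612, 0.648, 0.36, 0.432, 0.154, 0.15 → R0 = 2.356
x·lx·mx: 0, 0.612, 1.296, 1.08, 1.728, 0.77, 0.9 → Σ = 6.386
T = 6.386 / 2.356 = 2.710526… → 2.71

2.71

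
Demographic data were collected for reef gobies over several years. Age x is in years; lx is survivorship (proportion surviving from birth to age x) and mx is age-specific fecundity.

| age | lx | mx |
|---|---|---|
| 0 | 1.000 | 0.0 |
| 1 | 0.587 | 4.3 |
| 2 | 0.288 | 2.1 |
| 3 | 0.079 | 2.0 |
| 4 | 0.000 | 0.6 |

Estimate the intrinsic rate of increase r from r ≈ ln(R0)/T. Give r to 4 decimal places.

0.9295

R0 = Σ lx·mx = 0 + 2.5241 + 0.6048 + 0.158 + 0 = 3.2869
Σ x·lx·mx = 4.2077; T = 4.2077/3.2869 = 1.28014…
r ≈ ln(R0)/T = ln(3.2869)/1.28014… = 0.929541… → 0.9295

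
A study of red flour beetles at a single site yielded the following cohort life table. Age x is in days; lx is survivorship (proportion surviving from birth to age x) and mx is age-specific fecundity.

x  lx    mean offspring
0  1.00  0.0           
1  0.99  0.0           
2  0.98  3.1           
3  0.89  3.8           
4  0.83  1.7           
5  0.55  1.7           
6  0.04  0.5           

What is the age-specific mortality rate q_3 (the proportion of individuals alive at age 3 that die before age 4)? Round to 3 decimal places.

q_3 = (l_3 − l_4) / l_3 = (0.89 − 0.83) / 0.89
     = 0.06 / 0.89 = 0.067416… → 0.067

0.067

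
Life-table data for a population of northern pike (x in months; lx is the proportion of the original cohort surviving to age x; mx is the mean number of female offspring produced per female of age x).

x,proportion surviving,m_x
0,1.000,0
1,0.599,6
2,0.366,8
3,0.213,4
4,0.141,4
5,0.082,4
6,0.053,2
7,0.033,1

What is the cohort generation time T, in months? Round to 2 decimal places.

2.00

lx·mx: 0, 3.594, 2.928, 0.852, 0.564, 0.328, 0.106, 0.033 → R0 = 8.405
x·lx·mx: 0, 3.594, 5.856, 2.556, 2.256, 1.64, 0.636, 0.231 → Σ = 16.769
T = 16.769 / 8.405 = 1.995122… → 2.00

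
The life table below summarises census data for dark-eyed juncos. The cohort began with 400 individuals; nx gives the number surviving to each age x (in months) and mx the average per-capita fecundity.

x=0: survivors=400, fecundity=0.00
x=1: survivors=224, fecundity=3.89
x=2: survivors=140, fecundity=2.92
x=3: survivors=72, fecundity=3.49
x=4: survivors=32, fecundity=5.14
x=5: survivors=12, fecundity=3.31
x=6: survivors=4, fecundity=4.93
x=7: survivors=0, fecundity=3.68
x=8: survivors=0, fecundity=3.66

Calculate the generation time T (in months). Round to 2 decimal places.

1.95

lx = nx/n0 = nx/400: 1, 0.56, 0.35, 0.18, 0.08, 0.03, 0.01, 0, 0
lx·mx: 0, 2.1784, 1.022, 0.6282, 0.4112, 0.0993, 0.0493, 0, 0 → R0 = 4.3884
x·lx·mx: 0, 2.1784, 2.044, 1.8846, 1.6448, 0.4965, 0.2958, 0, 0 → Σ = 8.5441
T = 8.5441 / 4.3884 = 1.946974… → 1.95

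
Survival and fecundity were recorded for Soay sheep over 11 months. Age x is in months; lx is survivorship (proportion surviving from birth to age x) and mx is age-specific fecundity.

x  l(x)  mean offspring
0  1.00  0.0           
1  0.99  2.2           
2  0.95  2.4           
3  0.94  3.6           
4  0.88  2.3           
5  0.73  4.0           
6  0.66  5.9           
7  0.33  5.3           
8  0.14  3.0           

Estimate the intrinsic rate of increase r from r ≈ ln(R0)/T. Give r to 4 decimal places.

0.7046

R0 = Σ lx·mx = 0 + 2.178 + 2.28 + 3.384 + 2.024 + 2.92 + 3.894 + 1.749 + 0.42 = 18.849
Σ x·lx·mx = 78.553; T = 78.553/18.849 = 4.16749…
r ≈ ln(R0)/T = ln(18.849)/4.16749… = 0.704611… → 0.7046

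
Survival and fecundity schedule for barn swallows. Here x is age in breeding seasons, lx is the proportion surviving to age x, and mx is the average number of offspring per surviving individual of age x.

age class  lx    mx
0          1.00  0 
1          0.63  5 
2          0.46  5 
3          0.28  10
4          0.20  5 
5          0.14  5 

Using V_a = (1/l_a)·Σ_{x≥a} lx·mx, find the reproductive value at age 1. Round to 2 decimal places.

15.79

lx·mx for x ≥ 1: 3.15, 2.3, 2.8, 1, 0.7 → sum = 9.95
V_1 = 9.95 / l_1 = 9.95 / 0.63 = 15.793651… → 15.79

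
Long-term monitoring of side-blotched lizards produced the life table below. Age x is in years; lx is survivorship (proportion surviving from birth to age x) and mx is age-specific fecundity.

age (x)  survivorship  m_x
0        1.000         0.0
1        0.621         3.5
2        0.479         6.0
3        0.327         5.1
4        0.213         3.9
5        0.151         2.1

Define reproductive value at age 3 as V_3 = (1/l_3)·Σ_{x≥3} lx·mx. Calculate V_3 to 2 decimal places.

lx·mx for x ≥ 3: 1.6677, 0.8307, 0.3171 → sum = 2.8155
V_3 = 2.8155 / l_3 = 2.8155 / 0.327 = 8.610092… → 8.61

8.61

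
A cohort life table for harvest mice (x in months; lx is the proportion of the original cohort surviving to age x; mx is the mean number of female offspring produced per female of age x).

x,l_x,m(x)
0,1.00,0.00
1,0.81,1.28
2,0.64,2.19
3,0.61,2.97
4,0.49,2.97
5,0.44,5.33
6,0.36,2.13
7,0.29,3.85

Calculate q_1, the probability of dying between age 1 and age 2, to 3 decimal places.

0.210

q_1 = (l_1 − l_2) / l_1 = (0.81 − 0.64) / 0.81
     = 0.17 / 0.81 = 0.209877… → 0.210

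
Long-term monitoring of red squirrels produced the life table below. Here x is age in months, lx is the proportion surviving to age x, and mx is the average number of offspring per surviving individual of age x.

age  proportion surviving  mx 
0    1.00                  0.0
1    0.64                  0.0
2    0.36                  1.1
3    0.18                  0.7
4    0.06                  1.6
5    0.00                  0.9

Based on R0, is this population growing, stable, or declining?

declining

R0 = Σ lx·mx = 0 + 0 + 0.396 + 0.126 + 0.096 + 0 = 0.618
R0 < 1, so the population is declining.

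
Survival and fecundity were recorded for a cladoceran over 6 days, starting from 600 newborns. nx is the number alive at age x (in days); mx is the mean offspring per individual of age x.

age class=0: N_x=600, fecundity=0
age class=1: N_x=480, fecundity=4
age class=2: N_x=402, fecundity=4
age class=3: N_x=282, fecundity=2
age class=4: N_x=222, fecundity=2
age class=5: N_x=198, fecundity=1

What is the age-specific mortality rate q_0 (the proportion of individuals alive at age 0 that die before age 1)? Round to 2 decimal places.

lx = nx/n0 = nx/600: 1, 0.8, 0.67, 0.47, 0.37, 0.33
q_0 = (l_0 − l_1) / l_0 = (1 − 0.8) / 1
     = 0.2 / 1 = 0.2 → 0.20

0.20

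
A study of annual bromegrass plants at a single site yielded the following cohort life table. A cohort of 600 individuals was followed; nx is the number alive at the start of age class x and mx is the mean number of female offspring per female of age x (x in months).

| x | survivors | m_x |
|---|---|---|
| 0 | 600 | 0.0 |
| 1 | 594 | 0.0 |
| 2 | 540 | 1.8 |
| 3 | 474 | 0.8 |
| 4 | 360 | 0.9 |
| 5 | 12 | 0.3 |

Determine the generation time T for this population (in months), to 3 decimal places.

lx = nx/n0 = nx/600: 1, 0.99, 0.9, 0.79, 0.6, 0.02
lx·mx: 0, 0, 1.62, 0.632, 0.54, 0.006 → R0 = 2.798
x·lx·mx: 0, 0, 3.24, 1.896, 2.16, 0.03 → Σ = 7.326
T = 7.326 / 2.798 = 2.618299… → 2.618

2.618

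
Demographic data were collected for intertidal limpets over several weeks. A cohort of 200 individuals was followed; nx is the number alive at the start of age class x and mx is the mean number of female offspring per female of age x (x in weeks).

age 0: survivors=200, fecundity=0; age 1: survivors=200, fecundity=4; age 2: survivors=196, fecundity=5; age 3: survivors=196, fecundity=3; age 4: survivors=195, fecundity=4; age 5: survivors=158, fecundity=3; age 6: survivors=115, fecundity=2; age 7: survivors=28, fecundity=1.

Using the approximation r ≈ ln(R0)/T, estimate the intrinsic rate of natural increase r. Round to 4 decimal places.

0.9927

lx = nx/n0 = nx/200: 1, 1, 0.98, 0.98, 0.975, 0.79, 0.575, 0.14
R0 = Σ lx·mx = 0 + 4 + 4.9 + 2.94 + 3.9 + 2.37 + 1.15 + 0.14 = 19.4
Σ x·lx·mx = 57.95; T = 57.95/19.4 = 2.98711…
r ≈ ln(R0)/T = ln(19.4)/2.98711… = 0.992688… → 0.9927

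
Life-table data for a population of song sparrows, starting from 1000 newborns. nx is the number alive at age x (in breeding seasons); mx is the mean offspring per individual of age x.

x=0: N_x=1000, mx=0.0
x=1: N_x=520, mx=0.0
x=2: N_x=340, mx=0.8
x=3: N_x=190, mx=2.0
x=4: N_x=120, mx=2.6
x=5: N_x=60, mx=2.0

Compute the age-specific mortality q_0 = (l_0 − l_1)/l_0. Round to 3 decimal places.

lx = nx/n0 = nx/1000: 1, 0.52, 0.34, 0.19, 0.12, 0.06
q_0 = (l_0 − l_1) / l_0 = (1 − 0.52) / 1
     = 0.48 / 1 = 0.48 → 0.480

0.480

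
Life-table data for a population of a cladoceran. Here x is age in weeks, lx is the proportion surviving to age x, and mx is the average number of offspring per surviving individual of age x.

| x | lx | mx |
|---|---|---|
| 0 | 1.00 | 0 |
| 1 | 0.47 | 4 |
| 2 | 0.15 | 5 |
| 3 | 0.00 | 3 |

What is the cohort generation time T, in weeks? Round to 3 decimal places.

1.285

lx·mx: 0, 1.88, 0.75, 0 → R0 = 2.63
x·lx·mx: 0, 1.88, 1.5, 0 → Σ = 3.38
T = 3.38 / 2.63 = 1.285171… → 1.285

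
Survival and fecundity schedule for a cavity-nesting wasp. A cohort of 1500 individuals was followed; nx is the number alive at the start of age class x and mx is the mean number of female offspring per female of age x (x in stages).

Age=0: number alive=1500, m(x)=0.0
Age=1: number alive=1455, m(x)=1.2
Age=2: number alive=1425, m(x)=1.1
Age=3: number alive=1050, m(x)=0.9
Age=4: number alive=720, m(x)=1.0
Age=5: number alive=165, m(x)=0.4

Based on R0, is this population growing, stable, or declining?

lx = nx/n0 = nx/1500: 1, 0.97, 0.95, 0.7, 0.48, 0.11
R0 = Σ lx·mx = 0 + 1.164 + 1.045 + 0.63 + 0.48 + 0.044 = 3.363
R0 > 1, so the population is growing.

growing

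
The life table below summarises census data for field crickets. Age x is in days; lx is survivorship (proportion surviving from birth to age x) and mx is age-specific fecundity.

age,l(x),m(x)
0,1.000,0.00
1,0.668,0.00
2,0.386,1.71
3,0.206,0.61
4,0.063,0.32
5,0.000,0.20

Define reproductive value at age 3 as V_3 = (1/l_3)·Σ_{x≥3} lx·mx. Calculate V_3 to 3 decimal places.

0.708

lx·mx for x ≥ 3: 0.12566, 0.02016, 0 → sum = 0.14582
V_3 = 0.14582 / l_3 = 0.14582 / 0.206 = 0.707864… → 0.708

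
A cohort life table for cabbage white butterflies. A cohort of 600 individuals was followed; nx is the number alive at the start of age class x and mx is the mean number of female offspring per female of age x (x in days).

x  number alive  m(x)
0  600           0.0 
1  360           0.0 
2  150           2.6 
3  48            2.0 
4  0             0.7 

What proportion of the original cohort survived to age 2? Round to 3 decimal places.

l_2 = n_2/n_0 = 150/600 = 0.25 → 0.250

0.250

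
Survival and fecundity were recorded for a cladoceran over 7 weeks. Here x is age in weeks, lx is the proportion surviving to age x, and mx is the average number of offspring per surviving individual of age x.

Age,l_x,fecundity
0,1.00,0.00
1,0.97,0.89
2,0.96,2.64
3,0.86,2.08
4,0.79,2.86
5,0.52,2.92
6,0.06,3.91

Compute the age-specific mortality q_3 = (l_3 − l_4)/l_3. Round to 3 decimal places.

q_3 = (l_3 − l_4) / l_3 = (0.86 − 0.79) / 0.86
     = 0.07 / 0.86 = 0.081395… → 0.081

0.081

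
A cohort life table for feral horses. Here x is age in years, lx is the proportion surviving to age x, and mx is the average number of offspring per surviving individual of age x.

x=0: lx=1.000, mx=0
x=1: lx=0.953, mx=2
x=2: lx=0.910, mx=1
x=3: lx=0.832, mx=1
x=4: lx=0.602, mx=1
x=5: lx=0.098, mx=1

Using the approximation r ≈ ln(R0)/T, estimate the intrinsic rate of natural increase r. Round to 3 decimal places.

0.701

R0 = Σ lx·mx = 0 + 1.906 + 0.91 + 0.832 + 0.602 + 0.098 = 4.348
Σ x·lx·mx = 9.12; T = 9.12/4.348 = 2.09752…
r ≈ ln(R0)/T = ln(4.348)/2.09752… = 0.70069… → 0.701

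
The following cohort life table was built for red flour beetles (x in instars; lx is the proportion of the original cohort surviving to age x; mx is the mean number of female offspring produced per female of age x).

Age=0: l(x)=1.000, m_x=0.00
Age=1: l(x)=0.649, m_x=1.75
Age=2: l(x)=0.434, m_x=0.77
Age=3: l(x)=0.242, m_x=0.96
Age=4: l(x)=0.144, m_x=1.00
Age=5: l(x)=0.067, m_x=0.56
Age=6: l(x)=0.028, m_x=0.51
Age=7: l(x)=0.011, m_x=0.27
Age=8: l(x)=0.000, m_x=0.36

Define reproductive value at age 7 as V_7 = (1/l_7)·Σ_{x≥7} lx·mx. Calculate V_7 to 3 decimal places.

lx·mx for x ≥ 7: 0.00297, 0 → sum = 0.00297
V_7 = 0.00297 / l_7 = 0.00297 / 0.011 = 0.27 → 0.270

0.270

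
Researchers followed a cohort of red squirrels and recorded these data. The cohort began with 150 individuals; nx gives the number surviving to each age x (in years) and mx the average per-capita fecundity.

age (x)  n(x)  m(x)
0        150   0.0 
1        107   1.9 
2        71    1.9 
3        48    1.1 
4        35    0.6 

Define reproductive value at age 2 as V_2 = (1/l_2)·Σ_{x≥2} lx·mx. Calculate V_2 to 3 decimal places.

lx = nx/n0 = nx/150: 1, 0.71333…, 0.47333…, 0.32, 0.23333…
lx·mx for x ≥ 2: 0.899333…, 0.352, 0.14… → sum = 1.391333…
V_2 = 1.391333… / l_2 = 1.391333… / 0.473333… = 2.939437… → 2.939

2.939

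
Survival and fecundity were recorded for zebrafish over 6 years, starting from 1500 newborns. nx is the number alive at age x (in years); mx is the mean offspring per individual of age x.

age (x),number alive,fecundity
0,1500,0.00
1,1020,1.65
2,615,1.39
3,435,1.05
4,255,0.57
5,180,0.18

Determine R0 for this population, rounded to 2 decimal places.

lx = nx/n0 = nx/1500: 1, 0.68, 0.41, 0.29, 0.17, 0.12
lx·mx by age: 0, 1.122, 0.5699, 0.3045, 0.0969, 0.0216
R0 = Σ lx·mx = 2.1149 → 2.11

2.11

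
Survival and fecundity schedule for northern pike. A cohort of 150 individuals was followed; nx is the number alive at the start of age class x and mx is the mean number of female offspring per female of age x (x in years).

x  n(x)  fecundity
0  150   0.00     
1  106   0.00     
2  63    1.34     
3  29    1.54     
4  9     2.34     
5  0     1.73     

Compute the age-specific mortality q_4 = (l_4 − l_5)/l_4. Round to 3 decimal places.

1.000

lx = nx/n0 = nx/150: 1, 0.70667…, 0.42, 0.19333…, 0.06, 0
q_4 = (l_4 − l_5) / l_4 = (0.06 − 0) / 0.06
     = 0.06 / 0.06 = 1 → 1.000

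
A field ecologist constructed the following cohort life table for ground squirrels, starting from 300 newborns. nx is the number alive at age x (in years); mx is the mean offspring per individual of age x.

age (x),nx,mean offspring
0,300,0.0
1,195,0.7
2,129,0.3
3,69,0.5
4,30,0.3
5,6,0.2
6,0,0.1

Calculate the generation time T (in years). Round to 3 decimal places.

1.634

lx = nx/n0 = nx/300: 1, 0.65, 0.43, 0.23, 0.1, 0.02, 0
lx·mx: 0, 0.455, 0.129, 0.115, 0.03, 0.004, 0 → R0 = 0.733
x·lx·mx: 0, 0.455, 0.258, 0.345, 0.12, 0.02, 0 → Σ = 1.198
T = 1.198 / 0.733 = 1.634379… → 1.634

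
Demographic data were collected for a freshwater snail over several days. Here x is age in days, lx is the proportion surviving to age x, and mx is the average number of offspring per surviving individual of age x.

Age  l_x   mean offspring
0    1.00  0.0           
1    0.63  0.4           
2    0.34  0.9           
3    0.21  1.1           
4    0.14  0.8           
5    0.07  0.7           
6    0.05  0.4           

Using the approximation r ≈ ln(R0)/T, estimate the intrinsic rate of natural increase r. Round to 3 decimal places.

-0.012

R0 = Σ lx·mx = 0 + 0.252 + 0.306 + 0.231 + 0.112 + 0.049 + 0.02 = 0.97
Σ x·lx·mx = 2.37; T = 2.37/0.97 = 2.4433…
r ≈ ln(R0)/T = ln(0.97)/2.4433… = -0.01247… → -0.012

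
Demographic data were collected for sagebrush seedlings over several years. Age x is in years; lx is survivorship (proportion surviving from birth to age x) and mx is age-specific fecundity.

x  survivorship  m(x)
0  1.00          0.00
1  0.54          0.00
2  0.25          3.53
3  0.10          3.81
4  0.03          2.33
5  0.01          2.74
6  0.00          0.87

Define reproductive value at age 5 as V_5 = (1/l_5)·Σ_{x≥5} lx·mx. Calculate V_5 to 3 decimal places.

lx·mx for x ≥ 5: 0.0274, 0 → sum = 0.0274
V_5 = 0.0274 / l_5 = 0.0274 / 0.01 = 2.74 → 2.740

2.740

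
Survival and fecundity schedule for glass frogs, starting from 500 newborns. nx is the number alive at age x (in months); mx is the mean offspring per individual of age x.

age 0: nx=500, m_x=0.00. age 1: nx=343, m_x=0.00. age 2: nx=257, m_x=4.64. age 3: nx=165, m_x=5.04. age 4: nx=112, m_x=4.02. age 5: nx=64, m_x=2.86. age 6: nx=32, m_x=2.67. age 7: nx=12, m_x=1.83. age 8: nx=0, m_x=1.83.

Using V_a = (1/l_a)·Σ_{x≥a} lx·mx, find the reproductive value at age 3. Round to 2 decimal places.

9.53

lx = nx/n0 = nx/500: 1, 0.686, 0.514, 0.33, 0.224, 0.128, 0.064, 0.024, 0
lx·mx for x ≥ 3: 1.6632, 0.90048, 0.36608, 0.17088, 0.04392, 0 → sum = 3.14456
V_3 = 3.14456 / l_3 = 3.14456 / 0.33 = 9.52897… → 9.53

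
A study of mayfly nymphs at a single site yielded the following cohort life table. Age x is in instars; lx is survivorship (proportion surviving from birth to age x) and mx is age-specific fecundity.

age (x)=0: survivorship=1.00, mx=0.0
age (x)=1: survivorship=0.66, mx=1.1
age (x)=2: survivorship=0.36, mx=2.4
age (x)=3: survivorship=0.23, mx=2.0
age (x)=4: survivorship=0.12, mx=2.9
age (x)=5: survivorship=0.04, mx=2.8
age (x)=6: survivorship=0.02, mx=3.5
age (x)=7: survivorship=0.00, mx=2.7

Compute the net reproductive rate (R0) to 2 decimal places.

2.58

lx·mx by age: 0, 0.726, 0.864, 0.46, 0.348, 0.112, 0.07, 0
R0 = Σ lx·mx = 2.58 → 2.58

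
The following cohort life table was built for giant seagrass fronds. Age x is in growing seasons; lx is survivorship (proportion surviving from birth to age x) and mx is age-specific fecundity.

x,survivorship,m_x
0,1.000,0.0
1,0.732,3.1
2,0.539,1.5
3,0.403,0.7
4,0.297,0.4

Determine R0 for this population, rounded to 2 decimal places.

3.48

lx·mx by age: 0, 2.2692, 0.8085, 0.2821, 0.1188
R0 = Σ lx·mx = 3.4786 → 3.48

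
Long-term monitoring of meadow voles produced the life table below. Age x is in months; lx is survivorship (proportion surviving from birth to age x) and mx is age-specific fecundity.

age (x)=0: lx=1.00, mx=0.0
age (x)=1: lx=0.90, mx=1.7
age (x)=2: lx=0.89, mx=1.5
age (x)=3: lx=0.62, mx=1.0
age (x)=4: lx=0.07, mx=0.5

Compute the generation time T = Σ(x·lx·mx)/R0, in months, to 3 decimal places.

lx·mx: 0, 1.53, 1.335, 0.62, 0.035 → R0 = 3.52
x·lx·mx: 0, 1.53, 2.67, 1.86, 0.14 → Σ = 6.2
T = 6.2 / 3.52 = 1.761364… → 1.761

1.761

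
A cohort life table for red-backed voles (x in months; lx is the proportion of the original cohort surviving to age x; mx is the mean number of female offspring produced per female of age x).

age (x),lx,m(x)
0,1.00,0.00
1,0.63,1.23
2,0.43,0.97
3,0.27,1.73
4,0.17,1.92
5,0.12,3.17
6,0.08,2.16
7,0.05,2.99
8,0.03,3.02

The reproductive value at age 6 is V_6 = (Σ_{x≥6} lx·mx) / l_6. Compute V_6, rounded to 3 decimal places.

lx·mx for x ≥ 6: 0.1728, 0.1495, 0.0906 → sum = 0.4129
V_6 = 0.4129 / l_6 = 0.4129 / 0.08 = 5.16125 → 5.161

5.161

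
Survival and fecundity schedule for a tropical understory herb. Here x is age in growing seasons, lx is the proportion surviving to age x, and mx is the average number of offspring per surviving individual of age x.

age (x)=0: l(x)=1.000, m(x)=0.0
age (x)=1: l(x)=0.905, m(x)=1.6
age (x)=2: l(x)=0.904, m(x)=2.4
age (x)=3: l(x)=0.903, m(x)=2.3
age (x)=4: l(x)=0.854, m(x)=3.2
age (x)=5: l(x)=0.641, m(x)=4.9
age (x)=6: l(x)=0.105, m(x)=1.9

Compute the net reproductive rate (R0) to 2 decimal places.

lx·mx by age: 0, 1.448, 2.1696, 2.0769, 2.7328, 3.1409, 0.1995
R0 = Σ lx·mx = 11.7677 → 11.77

11.77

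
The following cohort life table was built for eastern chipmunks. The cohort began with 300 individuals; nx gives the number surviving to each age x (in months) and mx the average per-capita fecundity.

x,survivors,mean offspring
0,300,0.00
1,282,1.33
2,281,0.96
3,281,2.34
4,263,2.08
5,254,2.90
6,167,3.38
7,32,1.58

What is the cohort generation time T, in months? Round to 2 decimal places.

3.90

lx = nx/n0 = nx/300: 1, 0.94, 0.93667…, 0.93667…, 0.87667…, 0.84667…, 0.55667…, 0.10667…
lx·mx: 0, 1.2502, 0.8992…, 2.1918…, 1.823467…, 2.455333…, 1.881533…, 0.168533… → R0 = 10.670067…
x·lx·mx: 0, 1.2502, 1.7984…, 6.5754…, 7.293867…, 12.276667…, 11.2892…, 1.179733… → Σ = 41.663467…
T = 41.663467… / 10.670067… = 3.904705… → 3.90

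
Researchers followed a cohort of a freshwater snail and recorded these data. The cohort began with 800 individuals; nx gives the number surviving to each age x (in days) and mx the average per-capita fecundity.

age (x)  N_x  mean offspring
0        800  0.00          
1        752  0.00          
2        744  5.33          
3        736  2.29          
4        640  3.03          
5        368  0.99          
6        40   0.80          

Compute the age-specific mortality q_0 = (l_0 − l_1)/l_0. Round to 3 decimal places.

0.060

lx = nx/n0 = nx/800: 1, 0.94, 0.93, 0.92, 0.8, 0.46, 0.05
q_0 = (l_0 − l_1) / l_0 = (1 − 0.94) / 1
     = 0.06 / 1 = 0.06 → 0.060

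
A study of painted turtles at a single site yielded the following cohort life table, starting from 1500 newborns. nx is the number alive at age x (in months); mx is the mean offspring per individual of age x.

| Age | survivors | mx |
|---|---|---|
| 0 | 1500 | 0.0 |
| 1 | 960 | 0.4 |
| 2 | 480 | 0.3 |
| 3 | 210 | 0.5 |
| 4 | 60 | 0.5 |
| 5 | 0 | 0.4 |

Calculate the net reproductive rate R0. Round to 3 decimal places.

lx = nx/n0 = nx/1500: 1, 0.64, 0.32, 0.14, 0.04, 0
lx·mx by age: 0, 0.256, 0.096, 0.07, 0.02, 0
R0 = Σ lx·mx = 0.442 → 0.442

0.442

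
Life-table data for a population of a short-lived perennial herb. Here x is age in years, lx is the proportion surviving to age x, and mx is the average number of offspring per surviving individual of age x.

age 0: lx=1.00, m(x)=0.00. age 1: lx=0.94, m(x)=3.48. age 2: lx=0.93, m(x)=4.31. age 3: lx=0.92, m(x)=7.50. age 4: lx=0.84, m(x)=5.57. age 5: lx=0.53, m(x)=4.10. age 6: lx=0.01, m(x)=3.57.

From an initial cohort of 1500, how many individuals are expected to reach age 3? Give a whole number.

1380

Expected survivors = N0 · l_3 = 1500 × 0.92 = 1380 → 1380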